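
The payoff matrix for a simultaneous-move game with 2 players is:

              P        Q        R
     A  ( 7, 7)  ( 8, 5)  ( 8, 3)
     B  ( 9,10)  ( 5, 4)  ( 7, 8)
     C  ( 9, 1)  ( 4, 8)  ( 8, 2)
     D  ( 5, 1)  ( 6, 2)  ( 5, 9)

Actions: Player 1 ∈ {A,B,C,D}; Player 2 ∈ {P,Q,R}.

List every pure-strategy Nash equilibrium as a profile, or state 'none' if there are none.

(A,P): not NE [P1→C gives 9>7]
(A,Q): not NE [P2→P gives 7>5]
(A,R): not NE [P2→P gives 7>3]
(B,P): NE
(B,Q): not NE [P1→A gives 8>5; P2→P gives 10>4]
(B,R): not NE [P1→C gives 8>7; P2→P gives 10>8]
(C,P): not NE [P2→Q gives 8>1]
(C,Q): not NE [P1→A gives 8>4]
(C,R): not NE [P2→Q gives 8>2]
(D,P): not NE [P1→C gives 9>5; P2→R gives 9>1]
(D,Q): not NE [P1→A gives 8>6; P2→R gives 9>2]
(D,R): not NE [P1→C gives 8>5]

PSNE = {(B,P)}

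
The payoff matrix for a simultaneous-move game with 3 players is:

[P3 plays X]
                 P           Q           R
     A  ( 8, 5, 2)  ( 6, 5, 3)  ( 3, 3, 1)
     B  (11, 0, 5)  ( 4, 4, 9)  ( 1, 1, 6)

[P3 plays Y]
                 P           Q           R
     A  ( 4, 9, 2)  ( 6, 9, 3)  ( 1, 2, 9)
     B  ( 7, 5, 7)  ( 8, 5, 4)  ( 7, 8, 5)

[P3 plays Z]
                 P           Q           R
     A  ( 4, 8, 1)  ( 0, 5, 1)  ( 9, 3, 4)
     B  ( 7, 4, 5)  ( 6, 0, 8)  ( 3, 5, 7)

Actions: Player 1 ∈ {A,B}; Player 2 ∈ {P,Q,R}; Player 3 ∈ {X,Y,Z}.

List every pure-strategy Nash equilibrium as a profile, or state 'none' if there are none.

Nash profiles: (A,Q,X)

(A,P,X): not NE [P1→B gives 11>8]
(A,P,Y): not NE [P1→B gives 7>4]
(A,P,Z): not NE [P1→B gives 7>4; P3→Y gives 2>1]
(A,Q,X): NE
(A,Q,Y): not NE [P1→B gives 8>6]
(A,Q,Z): not NE [P1→B gives 6>0; P2→P gives 8>5; P3→Y gives 3>1]
(A,R,X): not NE [P2→Q gives 5>3; P3→Y gives 9>1]
(A,R,Y): not NE [P1→B gives 7>1; P2→Q gives 9>2]
(A,R,Z): not NE [P2→P gives 8>3; P3→Y gives 9>4]
(B,P,X): not NE [P2→Q gives 4>0; P3→Y gives 7>5]
(B,P,Y): not NE [P2→R gives 8>5]
(B,P,Z): not NE [P2→R gives 5>4; P3→Y gives 7>5]
(B,Q,X): not NE [P1→A gives 6>4]
(B,Q,Y): not NE [P2→R gives 8>5; P3→X gives 9>4]
(B,Q,Z): not NE [P2→R gives 5>0; P3→X gives 9>8]
(B,R,X): not NE [P1→A gives 3>1; P2→Q gives 4>1; P3→Z gives 7>6]
(B,R,Y): not NE [P3→Z gives 7>5]
(B,R,Z): not NE [P1→A gives 9>3]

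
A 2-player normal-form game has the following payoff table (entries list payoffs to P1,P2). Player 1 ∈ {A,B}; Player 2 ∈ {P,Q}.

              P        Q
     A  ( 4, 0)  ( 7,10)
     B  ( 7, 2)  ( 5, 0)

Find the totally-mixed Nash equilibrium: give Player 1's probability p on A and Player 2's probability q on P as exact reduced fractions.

p=1/6, q=2/5

P1 indiff ⇒ q·4+(1-q)·7 = q·7+(1-q)·5 ⇒ q(-3) = (1-q)(-2) ⇒ q = 2/5
P2 indiff ⇒ p·0+(1-p)·2 = p·10+(1-p)·0 ⇒ p(-10) = (1-p)(-2) ⇒ p = 1/6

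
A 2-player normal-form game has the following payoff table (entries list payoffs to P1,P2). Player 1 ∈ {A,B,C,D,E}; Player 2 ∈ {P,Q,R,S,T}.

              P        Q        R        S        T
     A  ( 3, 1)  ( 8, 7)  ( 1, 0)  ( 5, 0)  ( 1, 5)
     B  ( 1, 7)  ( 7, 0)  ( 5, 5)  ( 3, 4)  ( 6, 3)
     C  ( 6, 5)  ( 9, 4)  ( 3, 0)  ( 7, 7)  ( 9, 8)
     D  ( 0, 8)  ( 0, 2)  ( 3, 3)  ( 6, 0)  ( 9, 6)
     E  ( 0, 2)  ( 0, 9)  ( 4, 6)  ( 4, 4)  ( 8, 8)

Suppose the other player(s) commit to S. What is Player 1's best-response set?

u_1(A vs S) = 5
u_1(B vs S) = 3
u_1(C vs S) = 7
u_1(D vs S) = 6
u_1(E vs S) = 4
max payoff 7 at {C}

argmax u_1 = {C}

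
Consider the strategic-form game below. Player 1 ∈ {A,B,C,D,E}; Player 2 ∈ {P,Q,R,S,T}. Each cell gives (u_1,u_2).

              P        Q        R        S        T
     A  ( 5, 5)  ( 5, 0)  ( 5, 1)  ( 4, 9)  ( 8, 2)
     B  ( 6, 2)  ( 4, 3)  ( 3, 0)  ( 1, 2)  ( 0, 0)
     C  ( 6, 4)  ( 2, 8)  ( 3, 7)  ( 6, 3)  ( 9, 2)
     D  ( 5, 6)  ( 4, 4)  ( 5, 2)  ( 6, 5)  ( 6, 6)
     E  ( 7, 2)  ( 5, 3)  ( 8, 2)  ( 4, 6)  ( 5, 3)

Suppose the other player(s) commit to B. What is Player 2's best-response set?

u_2(P vs B) = 2
u_2(Q vs B) = 3
u_2(R vs B) = 0
u_2(S vs B) = 2
u_2(T vs B) = 0
max payoff 3 at {Q}

argmax u_2 = {Q}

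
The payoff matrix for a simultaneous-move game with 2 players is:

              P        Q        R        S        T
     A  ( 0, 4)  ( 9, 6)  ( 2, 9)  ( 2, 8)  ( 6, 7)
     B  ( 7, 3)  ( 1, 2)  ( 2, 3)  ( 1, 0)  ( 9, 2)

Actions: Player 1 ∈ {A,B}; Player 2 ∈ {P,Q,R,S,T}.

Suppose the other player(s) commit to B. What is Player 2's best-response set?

u_2(P vs B) = 3
u_2(Q vs B) = 2
u_2(R vs B) = 3
u_2(S vs B) = 0
u_2(T vs B) = 2
max payoff 3 at {P,R}

argmax u_2 = {P,R}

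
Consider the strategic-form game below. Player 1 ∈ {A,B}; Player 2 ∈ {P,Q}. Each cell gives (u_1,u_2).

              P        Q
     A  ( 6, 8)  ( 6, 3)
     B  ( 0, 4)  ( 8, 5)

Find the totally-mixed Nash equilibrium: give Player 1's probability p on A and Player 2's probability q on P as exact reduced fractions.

P1 indiff ⇒ q·6+(1-q)·6 = q·0+(1-q)·8 ⇒ q(6) = (1-q)(2) ⇒ q = 1/4
P2 indiff ⇒ p·8+(1-p)·4 = p·3+(1-p)·5 ⇒ p(5) = (1-p)(1) ⇒ p = 1/6

p=1/6, q=1/4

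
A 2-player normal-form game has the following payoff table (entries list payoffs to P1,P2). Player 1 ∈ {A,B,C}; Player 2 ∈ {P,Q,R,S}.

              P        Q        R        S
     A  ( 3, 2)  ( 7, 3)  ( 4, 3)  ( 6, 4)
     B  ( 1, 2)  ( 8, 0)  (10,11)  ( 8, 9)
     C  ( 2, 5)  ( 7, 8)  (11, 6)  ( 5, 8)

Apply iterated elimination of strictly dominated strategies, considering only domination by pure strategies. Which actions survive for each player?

IESDS → P1:{B,C} P2:{Q,R,S}

P2 drop P (R beats it: A:3>2 B:11>2 C:6>5)
P1 drop A (B beats it: Q:8>7 R:10>4 S:8>6)
P1→{B,C} P2→{Q,R,S}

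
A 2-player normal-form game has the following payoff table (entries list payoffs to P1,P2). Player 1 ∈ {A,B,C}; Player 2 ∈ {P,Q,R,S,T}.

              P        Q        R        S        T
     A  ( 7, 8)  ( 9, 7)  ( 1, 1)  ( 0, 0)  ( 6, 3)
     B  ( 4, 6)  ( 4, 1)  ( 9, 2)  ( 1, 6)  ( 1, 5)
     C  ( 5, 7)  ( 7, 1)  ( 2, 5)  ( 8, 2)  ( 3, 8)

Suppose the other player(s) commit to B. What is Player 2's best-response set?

u_2(P vs B) = 6
u_2(Q vs B) = 1
u_2(R vs B) = 2
u_2(S vs B) = 6
u_2(T vs B) = 5
max payoff 6 at {P,S}

BR_2 = {P,S}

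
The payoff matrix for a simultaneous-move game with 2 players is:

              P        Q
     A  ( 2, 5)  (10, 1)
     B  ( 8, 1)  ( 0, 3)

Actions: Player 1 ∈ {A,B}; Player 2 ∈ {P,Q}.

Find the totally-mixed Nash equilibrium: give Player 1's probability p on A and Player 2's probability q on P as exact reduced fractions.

P1 indiff ⇒ q·2+(1-q)·10 = q·8+(1-q)·0 ⇒ q(-6) = (1-q)(-10) ⇒ q = 5/8
P2 indiff ⇒ p·5+(1-p)·1 = p·1+(1-p)·3 ⇒ p(4) = (1-p)(2) ⇒ p = 1/3

P1 mixes 1/3 on A; P2 mixes 5/8 on P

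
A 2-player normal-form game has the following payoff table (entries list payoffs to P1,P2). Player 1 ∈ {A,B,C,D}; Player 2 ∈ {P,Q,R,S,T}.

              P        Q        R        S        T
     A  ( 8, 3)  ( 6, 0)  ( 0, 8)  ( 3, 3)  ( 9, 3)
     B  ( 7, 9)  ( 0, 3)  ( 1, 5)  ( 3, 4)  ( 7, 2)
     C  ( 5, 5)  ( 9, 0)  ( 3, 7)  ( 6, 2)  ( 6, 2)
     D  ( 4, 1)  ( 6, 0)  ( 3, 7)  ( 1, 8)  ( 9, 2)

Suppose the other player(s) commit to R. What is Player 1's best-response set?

u_1(A vs R) = 0
u_1(B vs R) = 1
u_1(C vs R) = 3
u_1(D vs R) = 3
max payoff 3 at {C,D}

BR_1 = {C,D}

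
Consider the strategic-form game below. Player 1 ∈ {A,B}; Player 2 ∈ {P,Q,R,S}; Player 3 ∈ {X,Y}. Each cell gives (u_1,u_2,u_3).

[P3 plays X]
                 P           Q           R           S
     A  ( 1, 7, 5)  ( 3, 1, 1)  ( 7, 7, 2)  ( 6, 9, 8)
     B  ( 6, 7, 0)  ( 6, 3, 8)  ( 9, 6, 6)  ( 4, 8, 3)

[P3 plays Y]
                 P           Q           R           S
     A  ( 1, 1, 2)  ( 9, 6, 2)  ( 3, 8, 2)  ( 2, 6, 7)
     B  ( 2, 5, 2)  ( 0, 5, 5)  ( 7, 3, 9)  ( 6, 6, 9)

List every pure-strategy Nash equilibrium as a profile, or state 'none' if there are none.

(A,P,X): not NE [P1→B gives 6>1; P2→S gives 9>7]
(A,P,Y): not NE [P1→B gives 2>1; P2→R gives 8>1; P3→X gives 5>2]
(A,Q,X): not NE [P1→B gives 6>3; P2→S gives 9>1; P3→Y gives 2>1]
(A,Q,Y): not NE [P2→R gives 8>6]
(A,R,X): not NE [P1→B gives 9>7; P2→S gives 9>7]
(A,R,Y): not NE [P1→B gives 7>3]
(A,S,X): NE
(A,S,Y): not NE [P1→B gives 6>2; P2→R gives 8>6; P3→X gives 8>7]
(B,P,X): not NE [P2→S gives 8>7; P3→Y gives 2>0]
(B,P,Y): not NE [P2→S gives 6>5]
(B,Q,X): not NE [P2→S gives 8>3]
(B,Q,Y): not NE [P1→A gives 9>0; P2→S gives 6>5; P3→X gives 8>5]
(B,R,X): not NE [P2→S gives 8>6; P3→Y gives 9>6]
(B,R,Y): not NE [P2→S gives 6>3]
(B,S,X): not NE [P1→A gives 6>4; P3→Y gives 9>3]
(B,S,Y): NE

NE set: (A,S,X), (B,S,Y)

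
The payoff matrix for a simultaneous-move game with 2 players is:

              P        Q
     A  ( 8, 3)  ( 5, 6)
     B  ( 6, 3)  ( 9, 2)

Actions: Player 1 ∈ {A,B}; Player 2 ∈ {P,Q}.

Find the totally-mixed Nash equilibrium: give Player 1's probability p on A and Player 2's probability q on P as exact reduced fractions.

p=1/4, q=2/3

P1 indiff ⇒ q·8+(1-q)·5 = q·6+(1-q)·9 ⇒ q(2) = (1-q)(4) ⇒ q = 2/3
P2 indiff ⇒ p·3+(1-p)·3 = p·6+(1-p)·2 ⇒ p(-3) = (1-p)(-1) ⇒ p = 1/4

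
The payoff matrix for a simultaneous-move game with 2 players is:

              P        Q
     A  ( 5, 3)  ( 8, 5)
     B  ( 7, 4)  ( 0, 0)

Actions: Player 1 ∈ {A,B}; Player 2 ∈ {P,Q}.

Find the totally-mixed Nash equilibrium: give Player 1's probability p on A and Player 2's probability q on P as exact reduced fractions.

P1 mixes 2/3 on A; P2 mixes 4/5 on P

P1 indiff ⇒ q·5+(1-q)·8 = q·7+(1-q)·0 ⇒ q(-2) = (1-q)(-8) ⇒ q = 4/5
P2 indiff ⇒ p·3+(1-p)·4 = p·5+(1-p)·0 ⇒ p(-2) = (1-p)(-4) ⇒ p = 2/3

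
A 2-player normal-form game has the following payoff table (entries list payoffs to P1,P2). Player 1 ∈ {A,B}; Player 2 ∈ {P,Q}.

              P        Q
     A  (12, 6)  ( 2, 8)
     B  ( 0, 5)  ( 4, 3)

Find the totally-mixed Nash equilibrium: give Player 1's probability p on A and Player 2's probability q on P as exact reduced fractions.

(p,q) = (1/2, 1/7)

P1 indiff ⇒ q·12+(1-q)·2 = q·0+(1-q)·4 ⇒ q(12) = (1-q)(2) ⇒ q = 1/7
P2 indiff ⇒ p·6+(1-p)·5 = p·8+(1-p)·3 ⇒ p(-2) = (1-p)(-2) ⇒ p = 1/2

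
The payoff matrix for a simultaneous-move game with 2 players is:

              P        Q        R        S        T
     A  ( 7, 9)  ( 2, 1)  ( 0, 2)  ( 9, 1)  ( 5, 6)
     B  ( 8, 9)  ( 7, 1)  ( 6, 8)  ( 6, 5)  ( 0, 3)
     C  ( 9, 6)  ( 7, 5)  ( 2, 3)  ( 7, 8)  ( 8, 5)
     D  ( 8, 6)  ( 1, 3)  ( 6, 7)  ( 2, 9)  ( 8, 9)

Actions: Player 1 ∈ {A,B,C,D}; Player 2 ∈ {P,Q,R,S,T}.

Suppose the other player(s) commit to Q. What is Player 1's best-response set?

P1 best: {B,C}

u_1(A vs Q) = 2
u_1(B vs Q) = 7
u_1(C vs Q) = 7
u_1(D vs Q) = 1
max payoff 7 at {B,C}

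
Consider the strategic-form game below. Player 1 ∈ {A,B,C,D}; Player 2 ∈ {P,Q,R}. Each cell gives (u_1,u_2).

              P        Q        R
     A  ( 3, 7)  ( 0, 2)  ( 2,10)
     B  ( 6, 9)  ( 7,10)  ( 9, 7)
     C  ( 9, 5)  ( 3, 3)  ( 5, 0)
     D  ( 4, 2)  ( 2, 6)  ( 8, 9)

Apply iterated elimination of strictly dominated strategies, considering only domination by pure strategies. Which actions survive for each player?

P1 drop A (B beats it: P:6>3 Q:7>0 R:9>2)
P1 drop D (B beats it: P:6>4 Q:7>2 R:9>8)
P2 drop R (P beats it: B:9>7 C:5>0)
P1→{B,C} P2→{P,Q}

Remaining: P1:{B,C} P2:{P,Q}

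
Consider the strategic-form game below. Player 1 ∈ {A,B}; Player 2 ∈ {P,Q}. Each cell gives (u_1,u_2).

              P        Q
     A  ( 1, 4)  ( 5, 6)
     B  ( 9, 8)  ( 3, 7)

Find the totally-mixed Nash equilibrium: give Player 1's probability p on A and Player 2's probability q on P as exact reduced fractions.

P1 indiff ⇒ q·1+(1-q)·5 = q·9+(1-q)·3 ⇒ q(-8) = (1-q)(-2) ⇒ q = 1/5
P2 indiff ⇒ p·4+(1-p)·8 = p·6+(1-p)·7 ⇒ p(-2) = (1-p)(-1) ⇒ p = 1/3

(p,q) = (1/3, 1/5)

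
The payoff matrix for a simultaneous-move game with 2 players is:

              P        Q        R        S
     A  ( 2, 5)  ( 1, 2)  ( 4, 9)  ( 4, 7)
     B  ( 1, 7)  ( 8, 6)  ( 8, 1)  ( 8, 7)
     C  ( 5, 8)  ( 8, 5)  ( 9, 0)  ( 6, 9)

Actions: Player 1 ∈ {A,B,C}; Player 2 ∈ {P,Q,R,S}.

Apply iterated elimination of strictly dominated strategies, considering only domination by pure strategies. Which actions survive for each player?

P1 drop A (C beats it: P:5>2 Q:8>1 R:9>4 S:6>4)
P2 drop Q (P beats it: B:7>6 C:8>5)
P2 drop R (P beats it: B:7>1 C:8>0)
P1→{B,C} P2→{P,S}

Remaining: P1:{B,C} P2:{P,S}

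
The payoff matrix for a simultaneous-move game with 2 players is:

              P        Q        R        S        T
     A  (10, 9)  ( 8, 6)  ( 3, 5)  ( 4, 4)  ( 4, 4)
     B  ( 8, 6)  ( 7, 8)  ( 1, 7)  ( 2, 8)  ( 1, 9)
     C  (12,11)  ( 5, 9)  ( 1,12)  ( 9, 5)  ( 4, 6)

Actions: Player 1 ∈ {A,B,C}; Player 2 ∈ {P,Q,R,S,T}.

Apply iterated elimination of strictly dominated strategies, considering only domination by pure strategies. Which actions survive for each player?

Remaining: P1:{A,C} P2:{P,R}

P1 drop B (A beats it: P:10>8 Q:8>7 R:3>1 S:4>2 T:4>1)
P2 drop Q (P beats it: A:9>6 C:11>9)
P2 drop S (P beats it: A:9>4 C:11>5)
P2 drop T (P beats it: A:9>4 C:11>6)
P1→{A,C} P2→{P,R}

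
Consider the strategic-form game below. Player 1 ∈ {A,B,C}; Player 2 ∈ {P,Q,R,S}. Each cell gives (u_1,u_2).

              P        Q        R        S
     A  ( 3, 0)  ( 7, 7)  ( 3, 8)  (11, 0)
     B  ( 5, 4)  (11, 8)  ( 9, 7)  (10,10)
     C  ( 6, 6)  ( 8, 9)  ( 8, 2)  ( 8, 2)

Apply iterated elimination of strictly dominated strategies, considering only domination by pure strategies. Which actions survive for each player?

Survivors P1:{A,B} P2:{Q,R,S}

P2 drop P (Q beats it: A:7>0 B:8>4 C:9>6)
P1 drop C (B beats it: Q:11>8 R:9>8 S:10>8)
P1→{A,B} P2→{Q,R,S}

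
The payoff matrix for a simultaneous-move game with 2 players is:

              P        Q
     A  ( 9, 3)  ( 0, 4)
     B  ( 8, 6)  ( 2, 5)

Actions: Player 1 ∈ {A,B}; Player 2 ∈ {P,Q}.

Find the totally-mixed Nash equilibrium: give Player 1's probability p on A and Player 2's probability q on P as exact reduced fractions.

P1 indiff ⇒ q·9+(1-q)·0 = q·8+(1-q)·2 ⇒ q(1) = (1-q)(2) ⇒ q = 2/3
P2 indiff ⇒ p·3+(1-p)·6 = p·4+(1-p)·5 ⇒ p(-1) = (1-p)(-1) ⇒ p = 1/2

p=1/2, q=2/3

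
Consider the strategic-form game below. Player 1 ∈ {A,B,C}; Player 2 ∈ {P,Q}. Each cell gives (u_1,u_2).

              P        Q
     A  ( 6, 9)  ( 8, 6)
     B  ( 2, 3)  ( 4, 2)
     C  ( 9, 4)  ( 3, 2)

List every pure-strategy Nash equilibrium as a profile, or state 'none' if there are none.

NE set: (C,P)

(A,P): not NE [P1→C gives 9>6]
(A,Q): not NE [P2→P gives 9>6]
(B,P): not NE [P1→C gives 9>2]
(B,Q): not NE [P1→A gives 8>4; P2→P gives 3>2]
(C,P): NE
(C,Q): not NE [P1→A gives 8>3; P2→P gives 4>2]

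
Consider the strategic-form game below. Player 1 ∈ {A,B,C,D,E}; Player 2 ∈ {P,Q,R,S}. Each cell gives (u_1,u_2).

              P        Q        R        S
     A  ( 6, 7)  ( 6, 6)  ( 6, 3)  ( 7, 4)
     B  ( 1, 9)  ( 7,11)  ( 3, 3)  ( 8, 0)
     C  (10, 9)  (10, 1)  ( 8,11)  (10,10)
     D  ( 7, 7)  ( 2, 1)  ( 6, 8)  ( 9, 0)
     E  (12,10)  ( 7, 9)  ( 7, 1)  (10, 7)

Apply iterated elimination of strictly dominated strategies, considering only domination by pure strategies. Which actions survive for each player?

Remaining: P1:{C,E} P2:{P,R,S}

P1 drop A (C beats it: P:10>6 Q:10>6 R:8>6 S:10>7)
P1 drop B (C beats it: P:10>1 Q:10>7 R:8>3 S:10>8)
P1 drop D (C beats it: P:10>7 Q:10>2 R:8>6 S:10>9)
P2 drop Q (P beats it: C:9>1 E:10>9)
P1→{C,E} P2→{P,R,S}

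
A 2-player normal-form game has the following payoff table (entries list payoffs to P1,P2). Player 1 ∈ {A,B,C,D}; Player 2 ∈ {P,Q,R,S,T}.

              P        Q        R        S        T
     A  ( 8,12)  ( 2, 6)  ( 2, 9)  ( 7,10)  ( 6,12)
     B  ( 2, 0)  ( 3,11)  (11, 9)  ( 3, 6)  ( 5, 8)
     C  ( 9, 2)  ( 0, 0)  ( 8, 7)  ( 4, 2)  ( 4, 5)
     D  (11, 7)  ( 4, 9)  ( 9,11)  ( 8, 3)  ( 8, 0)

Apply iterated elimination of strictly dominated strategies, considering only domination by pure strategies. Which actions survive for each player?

IESDS → P1:{B,D} P2:{Q,R}

P1 drop A (D beats it: P:11>8 Q:4>2 R:9>2 S:8>7 T:8>6)
P1 drop C (D beats it: P:11>9 Q:4>0 R:9>8 S:8>4 T:8>4)
P2 drop P (Q beats it: B:11>0 D:9>7)
P2 drop S (Q beats it: B:11>6 D:9>3)
P2 drop T (Q beats it: B:11>8 D:9>0)
P1→{B,D} P2→{Q,R}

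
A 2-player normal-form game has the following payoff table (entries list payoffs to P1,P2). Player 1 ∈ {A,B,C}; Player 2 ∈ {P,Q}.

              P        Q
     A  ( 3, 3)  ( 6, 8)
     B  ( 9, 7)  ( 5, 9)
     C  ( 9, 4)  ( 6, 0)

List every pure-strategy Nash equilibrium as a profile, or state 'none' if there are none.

(A,P): not NE [P1→C gives 9>3; P2→Q gives 8>3]
(A,Q): NE
(B,P): not NE [P2→Q gives 9>7]
(B,Q): not NE [P1→C gives 6>5]
(C,P): NE
(C,Q): not NE [P2→P gives 4>0]

NE set: (A,Q), (C,P)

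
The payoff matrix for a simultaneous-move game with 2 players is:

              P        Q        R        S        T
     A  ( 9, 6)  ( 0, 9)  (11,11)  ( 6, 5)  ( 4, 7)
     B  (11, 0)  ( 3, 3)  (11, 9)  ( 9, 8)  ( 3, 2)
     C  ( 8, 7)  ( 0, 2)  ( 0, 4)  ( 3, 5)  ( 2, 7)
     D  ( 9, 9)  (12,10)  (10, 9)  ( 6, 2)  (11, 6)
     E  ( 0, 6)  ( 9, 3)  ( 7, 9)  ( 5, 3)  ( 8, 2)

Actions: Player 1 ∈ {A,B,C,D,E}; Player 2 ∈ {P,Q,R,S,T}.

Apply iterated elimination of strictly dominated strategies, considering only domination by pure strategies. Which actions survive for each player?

P1 drop C (B beats it: P:11>8 Q:3>0 R:11>0 S:9>3 T:3>2)
P1 drop E (D beats it: P:9>0 Q:12>9 R:10>7 S:6>5 T:11>8)
P2 drop P (Q beats it: A:9>6 B:3>0 D:10>9)
P2 drop S (R beats it: A:11>5 B:9>8 D:9>2)
P2 drop T (Q beats it: A:9>7 B:3>2 D:10>6)
P1→{A,B,D} P2→{Q,R}

IESDS → P1:{A,B,D} P2:{Q,R}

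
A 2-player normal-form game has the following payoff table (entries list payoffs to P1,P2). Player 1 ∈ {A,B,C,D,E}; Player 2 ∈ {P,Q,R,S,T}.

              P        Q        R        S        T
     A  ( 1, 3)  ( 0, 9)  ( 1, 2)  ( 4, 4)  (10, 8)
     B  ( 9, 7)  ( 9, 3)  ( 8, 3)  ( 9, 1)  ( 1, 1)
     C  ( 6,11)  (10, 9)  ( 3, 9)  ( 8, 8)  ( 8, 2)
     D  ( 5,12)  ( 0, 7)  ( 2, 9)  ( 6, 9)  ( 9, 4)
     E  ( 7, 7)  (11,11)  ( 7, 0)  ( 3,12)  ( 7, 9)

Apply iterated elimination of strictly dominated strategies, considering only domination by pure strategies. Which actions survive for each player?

IESDS → P1:{B,C,E} P2:{P,Q,S}

P2 drop R (P beats it: A:3>2 B:7>3 C:11>9 D:12>9 E:7>0)
P2 drop T (Q beats it: A:9>8 B:3>1 C:9>2 D:7>4 E:11>9)
P1 drop A (B beats it: P:9>1 Q:9>0 S:9>4)
P1 drop D (B beats it: P:9>5 Q:9>0 S:9>6)
P1→{B,C,E} P2→{P,Q,S}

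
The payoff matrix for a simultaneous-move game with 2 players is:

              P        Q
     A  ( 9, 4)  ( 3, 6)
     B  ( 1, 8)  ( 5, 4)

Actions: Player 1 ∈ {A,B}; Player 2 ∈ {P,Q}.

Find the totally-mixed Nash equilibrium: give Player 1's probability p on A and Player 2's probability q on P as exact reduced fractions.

P1 mixes 2/3 on A; P2 mixes 1/5 on P

P1 indiff ⇒ q·9+(1-q)·3 = q·1+(1-q)·5 ⇒ q(8) = (1-q)(2) ⇒ q = 1/5
P2 indiff ⇒ p·4+(1-p)·8 = p·6+(1-p)·4 ⇒ p(-2) = (1-p)(-4) ⇒ p = 2/3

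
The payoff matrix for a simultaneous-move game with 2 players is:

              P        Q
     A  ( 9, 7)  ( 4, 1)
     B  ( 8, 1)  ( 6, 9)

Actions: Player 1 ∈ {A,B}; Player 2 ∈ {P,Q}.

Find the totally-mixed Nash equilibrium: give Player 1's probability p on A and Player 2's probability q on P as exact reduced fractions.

P1 indiff ⇒ q·9+(1-q)·4 = q·8+(1-q)·6 ⇒ q(1) = (1-q)(2) ⇒ q = 2/3
P2 indiff ⇒ p·7+(1-p)·1 = p·1+(1-p)·9 ⇒ p(6) = (1-p)(8) ⇒ p = 4/7

P1 mixes 4/7 on A; P2 mixes 2/3 on P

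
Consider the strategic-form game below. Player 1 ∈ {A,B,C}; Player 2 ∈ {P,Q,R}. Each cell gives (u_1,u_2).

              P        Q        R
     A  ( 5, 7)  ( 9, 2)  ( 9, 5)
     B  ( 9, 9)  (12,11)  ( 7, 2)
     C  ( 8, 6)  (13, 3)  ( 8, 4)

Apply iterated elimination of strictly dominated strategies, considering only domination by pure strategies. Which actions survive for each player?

P2 drop R (P beats it: A:7>5 B:9>2 C:6>4)
P1 drop A (B beats it: P:9>5 Q:12>9)
P1→{B,C} P2→{P,Q}

Survivors P1:{B,C} P2:{P,Q}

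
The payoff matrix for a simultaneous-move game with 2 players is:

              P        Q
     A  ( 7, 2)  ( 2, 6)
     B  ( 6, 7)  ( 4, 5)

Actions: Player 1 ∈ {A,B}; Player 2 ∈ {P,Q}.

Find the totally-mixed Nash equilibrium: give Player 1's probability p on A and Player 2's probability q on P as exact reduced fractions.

(p,q) = (1/3, 2/3)

P1 indiff ⇒ q·7+(1-q)·2 = q·6+(1-q)·4 ⇒ q(1) = (1-q)(2) ⇒ q = 2/3
P2 indiff ⇒ p·2+(1-p)·7 = p·6+(1-p)·5 ⇒ p(-4) = (1-p)(-2) ⇒ p = 1/3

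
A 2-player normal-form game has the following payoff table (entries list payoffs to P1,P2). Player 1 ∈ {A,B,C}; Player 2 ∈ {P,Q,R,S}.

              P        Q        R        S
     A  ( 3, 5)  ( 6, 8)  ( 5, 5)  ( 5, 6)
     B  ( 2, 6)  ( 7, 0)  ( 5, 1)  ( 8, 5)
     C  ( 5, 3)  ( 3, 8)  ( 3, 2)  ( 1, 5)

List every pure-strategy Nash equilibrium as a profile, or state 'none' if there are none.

No pure NE.

(A,P): not NE [P1→C gives 5>3; P2→Q gives 8>5]
(A,Q): not NE [P1→B gives 7>6]
(A,R): not NE [P2→Q gives 8>5]
(A,S): not NE [P1→B gives 8>5; P2→Q gives 8>6]
(B,P): not NE [P1→C gives 5>2]
(B,Q): not NE [P2→P gives 6>0]
(B,R): not NE [P2→P gives 6>1]
(B,S): not NE [P2→P gives 6>5]
(C,P): not NE [P2→Q gives 8>3]
(C,Q): not NE [P1→B gives 7>3]
(C,R): not NE [P1→B gives 5>3; P2→Q gives 8>2]
(C,S): not NE [P1→B gives 8>1; P2→Q gives 8>5]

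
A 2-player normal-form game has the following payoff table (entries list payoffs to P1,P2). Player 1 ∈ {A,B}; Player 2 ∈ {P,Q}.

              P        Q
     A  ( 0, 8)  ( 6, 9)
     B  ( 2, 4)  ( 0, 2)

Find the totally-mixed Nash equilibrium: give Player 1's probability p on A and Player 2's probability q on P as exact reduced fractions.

P1 indiff ⇒ q·0+(1-q)·6 = q·2+(1-q)·0 ⇒ q(-2) = (1-q)(-6) ⇒ q = 3/4
P2 indiff ⇒ p·8+(1-p)·4 = p·9+(1-p)·2 ⇒ p(-1) = (1-p)(-2) ⇒ p = 2/3

p=2/3, q=3/4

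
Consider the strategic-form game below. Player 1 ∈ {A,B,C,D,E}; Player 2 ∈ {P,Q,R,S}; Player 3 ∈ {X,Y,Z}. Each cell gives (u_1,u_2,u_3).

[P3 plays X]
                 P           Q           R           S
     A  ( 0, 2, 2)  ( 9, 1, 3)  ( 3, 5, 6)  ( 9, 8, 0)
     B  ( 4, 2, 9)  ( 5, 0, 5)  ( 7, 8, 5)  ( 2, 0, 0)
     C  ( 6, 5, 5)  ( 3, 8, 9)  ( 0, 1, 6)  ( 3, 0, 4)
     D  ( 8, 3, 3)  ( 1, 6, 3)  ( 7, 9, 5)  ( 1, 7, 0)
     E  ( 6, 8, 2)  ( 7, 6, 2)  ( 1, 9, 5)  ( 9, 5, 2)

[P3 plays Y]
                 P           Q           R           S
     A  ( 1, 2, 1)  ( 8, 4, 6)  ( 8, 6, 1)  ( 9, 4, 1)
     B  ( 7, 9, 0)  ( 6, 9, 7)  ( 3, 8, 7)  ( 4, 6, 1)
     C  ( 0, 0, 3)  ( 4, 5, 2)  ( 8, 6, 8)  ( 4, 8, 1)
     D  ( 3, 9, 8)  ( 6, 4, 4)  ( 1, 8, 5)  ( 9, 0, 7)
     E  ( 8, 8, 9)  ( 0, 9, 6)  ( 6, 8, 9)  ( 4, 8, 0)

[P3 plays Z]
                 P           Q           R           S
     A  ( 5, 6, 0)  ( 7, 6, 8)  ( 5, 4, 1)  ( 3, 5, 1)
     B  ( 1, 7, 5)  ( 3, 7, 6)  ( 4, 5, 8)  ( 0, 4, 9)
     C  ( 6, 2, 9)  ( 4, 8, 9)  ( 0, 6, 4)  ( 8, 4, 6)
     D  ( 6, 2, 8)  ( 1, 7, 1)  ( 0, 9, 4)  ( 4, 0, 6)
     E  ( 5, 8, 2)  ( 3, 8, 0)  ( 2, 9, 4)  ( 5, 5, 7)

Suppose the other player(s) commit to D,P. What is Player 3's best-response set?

argmax u_3 = {Y,Z}

u_3(X vs D,P) = 3
u_3(Y vs D,P) = 8
u_3(Z vs D,P) = 8
max payoff 8 at {Y,Z}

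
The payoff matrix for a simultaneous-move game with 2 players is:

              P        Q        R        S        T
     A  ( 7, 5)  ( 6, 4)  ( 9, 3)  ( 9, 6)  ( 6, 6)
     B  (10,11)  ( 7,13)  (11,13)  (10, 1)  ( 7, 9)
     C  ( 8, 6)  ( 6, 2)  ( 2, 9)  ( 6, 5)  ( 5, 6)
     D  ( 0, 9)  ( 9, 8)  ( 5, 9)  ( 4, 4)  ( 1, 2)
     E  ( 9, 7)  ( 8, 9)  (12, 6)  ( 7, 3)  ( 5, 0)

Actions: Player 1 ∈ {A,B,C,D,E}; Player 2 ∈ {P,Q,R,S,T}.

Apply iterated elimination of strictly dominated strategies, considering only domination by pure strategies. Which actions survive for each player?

P1 drop A (B beats it: P:10>7 Q:7>6 R:11>9 S:10>9 T:7>6)
P1 drop C (B beats it: P:10>8 Q:7>6 R:11>2 S:10>6 T:7>5)
P2 drop S (P beats it: B:11>1 D:9>4 E:7>3)
P2 drop T (P beats it: B:11>9 D:9>2 E:7>0)
P1→{B,D,E} P2→{P,Q,R}

Survivors P1:{B,D,E} P2:{P,Q,R}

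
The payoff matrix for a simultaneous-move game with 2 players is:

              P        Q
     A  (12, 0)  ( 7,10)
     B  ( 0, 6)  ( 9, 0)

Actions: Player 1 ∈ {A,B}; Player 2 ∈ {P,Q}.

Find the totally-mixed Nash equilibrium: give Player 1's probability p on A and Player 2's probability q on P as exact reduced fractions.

p=3/8, q=1/7

P1 indiff ⇒ q·12+(1-q)·7 = q·0+(1-q)·9 ⇒ q(12) = (1-q)(2) ⇒ q = 1/7
P2 indiff ⇒ p·0+(1-p)·6 = p·10+(1-p)·0 ⇒ p(-10) = (1-p)(-6) ⇒ p = 3/8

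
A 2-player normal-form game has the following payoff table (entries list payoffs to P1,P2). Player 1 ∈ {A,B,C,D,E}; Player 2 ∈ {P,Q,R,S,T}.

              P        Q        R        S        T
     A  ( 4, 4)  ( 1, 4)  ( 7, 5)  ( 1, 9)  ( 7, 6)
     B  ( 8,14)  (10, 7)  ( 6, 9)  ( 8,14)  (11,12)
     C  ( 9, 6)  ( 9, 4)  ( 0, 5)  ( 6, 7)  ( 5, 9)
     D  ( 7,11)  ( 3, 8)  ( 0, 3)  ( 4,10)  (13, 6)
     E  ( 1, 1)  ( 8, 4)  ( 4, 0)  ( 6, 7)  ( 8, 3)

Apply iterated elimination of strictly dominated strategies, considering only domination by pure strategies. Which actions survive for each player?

Survivors P1:{B,C,D} P2:{P,S,T}

P1 drop E (B beats it: P:8>1 Q:10>8 R:6>4 S:8>6 T:11>8)
P2 drop Q (S beats it: A:9>4 B:14>7 C:7>4 D:10>8)
P2 drop R (S beats it: A:9>5 B:14>9 C:7>5 D:10>3)
P1 drop A (B beats it: P:8>4 S:8>1 T:11>7)
P1→{B,C,D} P2→{P,S,T}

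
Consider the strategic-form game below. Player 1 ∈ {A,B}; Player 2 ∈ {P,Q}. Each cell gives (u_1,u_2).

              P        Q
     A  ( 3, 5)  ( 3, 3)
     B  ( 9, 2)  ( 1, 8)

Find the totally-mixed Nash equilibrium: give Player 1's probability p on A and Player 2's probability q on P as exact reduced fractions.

P1 mixes 3/4 on A; P2 mixes 1/4 on P

P1 indiff ⇒ q·3+(1-q)·3 = q·9+(1-q)·1 ⇒ q(-6) = (1-q)(-2) ⇒ q = 1/4
P2 indiff ⇒ p·5+(1-p)·2 = p·3+(1-p)·8 ⇒ p(2) = (1-p)(6) ⇒ p = 3/4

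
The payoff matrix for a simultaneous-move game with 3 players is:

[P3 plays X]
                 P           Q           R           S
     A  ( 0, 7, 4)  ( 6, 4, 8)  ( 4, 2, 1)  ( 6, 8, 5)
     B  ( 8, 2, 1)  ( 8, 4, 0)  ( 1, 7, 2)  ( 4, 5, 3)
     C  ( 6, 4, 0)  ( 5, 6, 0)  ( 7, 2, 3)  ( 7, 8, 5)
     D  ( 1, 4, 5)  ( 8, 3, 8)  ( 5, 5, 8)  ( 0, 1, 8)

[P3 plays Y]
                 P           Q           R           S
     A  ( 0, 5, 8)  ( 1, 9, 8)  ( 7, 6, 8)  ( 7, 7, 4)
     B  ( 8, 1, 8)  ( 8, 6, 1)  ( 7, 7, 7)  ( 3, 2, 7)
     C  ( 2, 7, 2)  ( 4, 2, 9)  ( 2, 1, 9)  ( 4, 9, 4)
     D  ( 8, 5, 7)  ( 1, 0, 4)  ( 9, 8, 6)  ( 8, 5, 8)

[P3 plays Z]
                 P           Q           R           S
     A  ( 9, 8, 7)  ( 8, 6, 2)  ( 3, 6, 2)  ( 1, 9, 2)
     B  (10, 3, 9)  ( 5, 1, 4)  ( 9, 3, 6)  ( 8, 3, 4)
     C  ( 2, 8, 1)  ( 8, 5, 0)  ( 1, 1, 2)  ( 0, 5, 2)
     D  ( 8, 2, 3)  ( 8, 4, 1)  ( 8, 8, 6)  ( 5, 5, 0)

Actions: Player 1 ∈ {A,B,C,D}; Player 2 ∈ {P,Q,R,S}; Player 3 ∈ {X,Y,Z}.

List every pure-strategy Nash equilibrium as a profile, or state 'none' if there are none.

(A,P,X): not NE [P1→B gives 8>0; P2→S gives 8>7; P3→Y gives 8>4]
(A,P,Y): not NE [P1→D gives 8>0; P2→Q gives 9>5]
(A,P,Z): not NE [P1→B gives 10>9; P2→S gives 9>8; P3→Y gives 8>7]
(A,Q,X): not NE [P1→D gives 8>6; P2→S gives 8>4]
(A,Q,Y): not NE [P1→B gives 8>1]
(A,Q,Z): not NE [P2→S gives 9>6; P3→Y gives 8>2]
(A,R,X): not NE [P1→C gives 7>4; P2→S gives 8>2; P3→Y gives 8>1]
(A,R,Y): not NE [P1→D gives 9>7; P2→Q gives 9>6]
(A,R,Z): not NE [P1→B gives 9>3; P2→S gives 9>6; P3→Y gives 8>2]
(A,S,X): not NE [P1→C gives 7>6]
(A,S,Y): not NE [P1→D gives 8>7; P2→Q gives 9>7; P3→X gives 5>4]
(A,S,Z): not NE [P1→B gives 8>1; P3→X gives 5>2]
(B,P,X): not NE [P2→R gives 7>2; P3→Z gives 9>1]
(B,P,Y): not NE [P2→R gives 7>1; P3→Z gives 9>8]
(B,P,Z): NE
(B,Q,X): not NE [P2→R gives 7>4; P3→Z gives 4>0]
(B,Q,Y): not NE [P2→R gives 7>6; P3→Z gives 4>1]
(B,Q,Z): not NE [P1→D gives 8>5; P2→S gives 3>1]
(B,R,X): not NE [P1→C gives 7>1; P3→Y gives 7>2]
(B,R,Y): not NE [P1→D gives 9>7]
(B,R,Z): not NE [P3→Y gives 7>6]
(B,S,X): not NE [P1→C gives 7>4; P2→R gives 7>5; P3→Y gives 7>3]
(B,S,Y): not NE [P1→D gives 8>3; P2→R gives 7>2]
(B,S,Z): not NE [P3→Y gives 7>4]
(C,P,X): not NE [P1→B gives 8>6; P2→S gives 8>4; P3→Y gives 2>0]
(C,P,Y): not NE [P1→D gives 8>2; P2→S gives 9>7]
(C,P,Z): not NE [P1→B gives 10>2; P3→Y gives 2>1]
(C,Q,X): not NE [P1→D gives 8>5; P2→S gives 8>6; P3→Y gives 9>0]
(C,Q,Y): not NE [P1→B gives 8>4; P2→S gives 9>2]
(C,Q,Z): not NE [P2→P gives 8>5; P3→Y gives 9>0]
(C,R,X): not NE [P2→S gives 8>2; P3→Y gives 9>3]
(C,R,Y): not NE [P1→D gives 9>2; P2→S gives 9>1]
(C,R,Z): not NE [P1→B gives 9>1; P2→P gives 8>1; P3→Y gives 9>2]
(C,S,X): NE
(C,S,Y): not NE [P1→D gives 8>4; P3→X gives 5>4]
(C,S,Z): not NE [P1→B gives 8>0; P2→P gives 8>5; P3→X gives 5>2]
(D,P,X): not NE [P1→B gives 8>1; P2→R gives 5>4; P3→Y gives 7>5]
(D,P,Y): not NE [P2→R gives 8>5]
(D,P,Z): not NE [P1→B gives 10>8; P2→R gives 8>2; P3→Y gives 7>3]
(D,Q,X): not NE [P2→R gives 5>3]
(D,Q,Y): not NE [P1→B gives 8>1; P2→R gives 8>0; P3→X gives 8>4]
(D,Q,Z): not NE [P2→R gives 8>4; P3→X gives 8>1]
(D,R,X): not NE [P1→C gives 7>5]
(D,R,Y): not NE [P3→X gives 8>6]
(D,R,Z): not NE [P1→B gives 9>8; P3→X gives 8>6]
(D,S,X): not NE [P1→C gives 7>0; P2→R gives 5>1]
(D,S,Y): not NE [P2→R gives 8>5]
(D,S,Z): not NE [P1→B gives 8>5; P2→R gives 8>5; P3→Y gives 8>0]

PSNE = {(B,P,Z), (C,S,X)}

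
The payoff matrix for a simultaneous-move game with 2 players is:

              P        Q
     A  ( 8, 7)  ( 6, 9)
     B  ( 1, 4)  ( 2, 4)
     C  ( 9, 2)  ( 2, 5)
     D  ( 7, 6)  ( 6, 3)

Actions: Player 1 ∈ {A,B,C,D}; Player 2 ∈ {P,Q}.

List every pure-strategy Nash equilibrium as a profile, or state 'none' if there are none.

(A,P): not NE [P1→C gives 9>8; P2→Q gives 9>7]
(A,Q): NE
(B,P): not NE [P1→C gives 9>1]
(B,Q): not NE [P1→D gives 6>2]
(C,P): not NE [P2→Q gives 5>2]
(C,Q): not NE [P1→D gives 6>2]
(D,P): not NE [P1→C gives 9>7]
(D,Q): not NE [P2→P gives 6>3]

PSNE = {(A,Q)}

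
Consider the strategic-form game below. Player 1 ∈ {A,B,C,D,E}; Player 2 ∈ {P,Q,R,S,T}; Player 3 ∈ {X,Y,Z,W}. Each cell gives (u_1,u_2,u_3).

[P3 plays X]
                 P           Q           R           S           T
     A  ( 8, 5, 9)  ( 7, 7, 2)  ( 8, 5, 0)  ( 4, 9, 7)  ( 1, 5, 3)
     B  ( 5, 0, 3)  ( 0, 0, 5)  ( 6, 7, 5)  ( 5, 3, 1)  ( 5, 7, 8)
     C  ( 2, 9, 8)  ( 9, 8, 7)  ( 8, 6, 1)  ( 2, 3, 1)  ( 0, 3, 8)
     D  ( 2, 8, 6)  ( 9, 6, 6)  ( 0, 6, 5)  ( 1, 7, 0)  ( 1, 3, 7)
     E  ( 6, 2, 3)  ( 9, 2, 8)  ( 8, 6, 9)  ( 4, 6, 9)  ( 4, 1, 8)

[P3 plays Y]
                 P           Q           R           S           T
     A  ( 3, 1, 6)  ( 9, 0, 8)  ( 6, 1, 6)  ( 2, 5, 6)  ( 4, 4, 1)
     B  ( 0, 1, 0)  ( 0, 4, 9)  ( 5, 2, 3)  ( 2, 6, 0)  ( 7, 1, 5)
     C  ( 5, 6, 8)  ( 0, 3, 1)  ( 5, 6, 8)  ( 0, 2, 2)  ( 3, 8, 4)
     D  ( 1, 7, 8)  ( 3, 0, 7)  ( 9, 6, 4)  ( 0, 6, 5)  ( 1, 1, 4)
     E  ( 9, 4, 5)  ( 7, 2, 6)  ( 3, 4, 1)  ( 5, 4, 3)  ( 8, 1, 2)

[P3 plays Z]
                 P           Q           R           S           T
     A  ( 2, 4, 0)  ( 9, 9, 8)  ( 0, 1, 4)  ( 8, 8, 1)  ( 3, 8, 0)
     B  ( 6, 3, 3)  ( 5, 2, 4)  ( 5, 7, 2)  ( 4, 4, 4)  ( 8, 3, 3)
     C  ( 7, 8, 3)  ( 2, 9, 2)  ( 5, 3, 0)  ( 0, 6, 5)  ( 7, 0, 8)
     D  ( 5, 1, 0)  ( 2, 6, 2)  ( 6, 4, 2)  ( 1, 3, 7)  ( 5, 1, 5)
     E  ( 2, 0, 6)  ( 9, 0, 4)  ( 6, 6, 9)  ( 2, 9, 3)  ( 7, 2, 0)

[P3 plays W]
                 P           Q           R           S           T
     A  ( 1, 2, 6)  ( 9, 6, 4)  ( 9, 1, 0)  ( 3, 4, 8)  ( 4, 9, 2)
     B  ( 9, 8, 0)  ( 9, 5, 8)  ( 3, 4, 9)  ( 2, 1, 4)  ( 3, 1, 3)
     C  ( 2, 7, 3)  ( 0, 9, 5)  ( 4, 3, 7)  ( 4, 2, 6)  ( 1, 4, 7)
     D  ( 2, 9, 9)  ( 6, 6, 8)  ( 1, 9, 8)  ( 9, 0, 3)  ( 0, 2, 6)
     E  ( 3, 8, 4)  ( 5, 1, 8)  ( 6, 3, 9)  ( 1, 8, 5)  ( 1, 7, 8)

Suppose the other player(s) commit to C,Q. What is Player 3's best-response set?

argmax u_3 = {X}

u_3(X vs C,Q) = 7
u_3(Y vs C,Q) = 1
u_3(Z vs C,Q) = 2
u_3(W vs C,Q) = 5
max payoff 7 at {X}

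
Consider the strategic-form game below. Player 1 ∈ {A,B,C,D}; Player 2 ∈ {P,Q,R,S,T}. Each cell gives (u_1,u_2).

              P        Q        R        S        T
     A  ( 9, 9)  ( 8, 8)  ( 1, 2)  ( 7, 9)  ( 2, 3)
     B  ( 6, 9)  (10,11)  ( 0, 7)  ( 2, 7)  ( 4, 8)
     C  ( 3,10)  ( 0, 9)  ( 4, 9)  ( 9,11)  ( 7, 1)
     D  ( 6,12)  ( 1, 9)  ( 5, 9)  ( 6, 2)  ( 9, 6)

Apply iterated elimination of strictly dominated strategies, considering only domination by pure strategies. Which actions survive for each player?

P2 drop R (P beats it: A:9>2 B:9>7 C:10>9 D:12>9)
P2 drop T (P beats it: A:9>3 B:9>8 C:10>1 D:12>6)
P1 drop D (A beats it: P:9>6 Q:8>1 S:7>6)
P1→{A,B,C} P2→{P,Q,S}

Survivors P1:{A,B,C} P2:{P,Q,S}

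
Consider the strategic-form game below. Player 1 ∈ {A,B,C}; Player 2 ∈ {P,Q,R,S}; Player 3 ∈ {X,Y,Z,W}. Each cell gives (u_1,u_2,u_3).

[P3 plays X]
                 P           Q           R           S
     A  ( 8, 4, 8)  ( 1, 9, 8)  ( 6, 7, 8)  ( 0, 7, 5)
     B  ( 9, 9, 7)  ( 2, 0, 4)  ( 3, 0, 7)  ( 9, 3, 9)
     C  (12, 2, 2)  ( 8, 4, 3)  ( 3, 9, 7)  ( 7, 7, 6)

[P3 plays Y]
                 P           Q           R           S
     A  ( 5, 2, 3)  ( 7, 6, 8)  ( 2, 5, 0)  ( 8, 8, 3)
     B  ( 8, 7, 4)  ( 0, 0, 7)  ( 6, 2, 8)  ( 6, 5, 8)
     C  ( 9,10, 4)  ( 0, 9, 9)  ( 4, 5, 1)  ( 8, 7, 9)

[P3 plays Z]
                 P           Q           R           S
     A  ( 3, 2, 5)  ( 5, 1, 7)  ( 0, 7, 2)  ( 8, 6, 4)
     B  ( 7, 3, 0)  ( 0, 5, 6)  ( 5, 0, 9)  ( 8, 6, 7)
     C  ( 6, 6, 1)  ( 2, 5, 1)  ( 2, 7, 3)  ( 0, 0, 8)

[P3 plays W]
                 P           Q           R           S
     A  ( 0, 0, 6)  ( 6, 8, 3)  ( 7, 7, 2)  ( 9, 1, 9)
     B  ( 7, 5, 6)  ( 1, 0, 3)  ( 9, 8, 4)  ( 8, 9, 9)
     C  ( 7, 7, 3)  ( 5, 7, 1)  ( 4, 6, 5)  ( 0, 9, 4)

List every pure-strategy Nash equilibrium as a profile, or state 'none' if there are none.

(A,P,X): not NE [P1→C gives 12>8; P2→Q gives 9>4]
(A,P,Y): not NE [P1→C gives 9>5; P2→S gives 8>2; P3→X gives 8>3]
(A,P,Z): not NE [P1→B gives 7>3; P2→R gives 7>2; P3→X gives 8>5]
(A,P,W): not NE [P1→C gives 7>0; P2→Q gives 8>0; P3→X gives 8>6]
(A,Q,X): not NE [P1→C gives 8>1]
(A,Q,Y): not NE [P2→S gives 8>6]
(A,Q,Z): not NE [P2→R gives 7>1; P3→Y gives 8>7]
(A,Q,W): not NE [P3→Y gives 8>3]
(A,R,X): not NE [P2→Q gives 9>7]
(A,R,Y): not NE [P1→B gives 6>2; P2→S gives 8>5; P3→X gives 8>0]
(A,R,Z): not NE [P1→B gives 5>0; P3→X gives 8>2]
(A,R,W): not NE [P1→B gives 9>7; P2→Q gives 8>7; P3→X gives 8>2]
(A,S,X): not NE [P1→B gives 9>0; P2→Q gives 9>7; P3→W gives 9>5]
(A,S,Y): not NE [P3→W gives 9>3]
(A,S,Z): not NE [P2→R gives 7>6; P3→W gives 9>4]
(A,S,W): not NE [P2→Q gives 8>1]
(B,P,X): not NE [P1→C gives 12>9]
(B,P,Y): not NE [P1→C gives 9>8; P3→X gives 7>4]
(B,P,Z): not NE [P2→S gives 6>3; P3→X gives 7>0]
(B,P,W): not NE [P2→S gives 9>5; P3→X gives 7>6]
(B,Q,X): not NE [P1→C gives 8>2; P2→P gives 9>0; P3→Y gives 7>4]
(B,Q,Y): not NE [P1→A gives 7>0; P2→P gives 7>0]
(B,Q,Z): not NE [P1→A gives 5>0; P2→S gives 6>5; P3→Y gives 7>6]
(B,Q,W): not NE [P1→A gives 6>1; P2→S gives 9>0; P3→Y gives 7>3]
(B,R,X): not NE [P1→A gives 6>3; P2→P gives 9>0; P3→Z gives 9>7]
(B,R,Y): not NE [P2→P gives 7>2; P3→Z gives 9>8]
(B,R,Z): not NE [P2→S gives 6>0]
(B,R,W): not NE [P2→S gives 9>8; P3→Z gives 9>4]
(B,S,X): not NE [P2→P gives 9>3]
(B,S,Y): not NE [P1→C gives 8>6; P2→P gives 7>5; P3→W gives 9>8]
(B,S,Z): not NE [P3→W gives 9>7]
(B,S,W): not NE [P1→A gives 9>8]
(C,P,X): not NE [P2→R gives 9>2; P3→Y gives 4>2]
(C,P,Y): NE
(C,P,Z): not NE [P1→B gives 7>6; P2→R gives 7>6; P3→Y gives 4>1]
(C,P,W): not NE [P2→S gives 9>7; P3→Y gives 4>3]
(C,Q,X): not NE [P2→R gives 9>4; P3→Y gives 9>3]
(C,Q,Y): not NE [P1→A gives 7>0; P2→P gives 10>9]
(C,Q,Z): not NE [P1→A gives 5>2; P2→R gives 7>5; P3→Y gives 9>1]
(C,Q,W): not NE [P1→A gives 6>5; P2→S gives 9>7; P3→Y gives 9>1]
(C,R,X): not NE [P1→A gives 6>3]
(C,R,Y): not NE [P1→B gives 6>4; P2→P gives 10>5; P3→X gives 7>1]
(C,R,Z): not NE [P1→B gives 5>2; P3→X gives 7>3]
(C,R,W): not NE [P1→B gives 9>4; P2→S gives 9>6; P3→X gives 7>5]
(C,S,X): not NE [P1→B gives 9>7; P2→R gives 9>7; P3→Y gives 9>6]
(C,S,Y): not NE [P2→P gives 10>7]
(C,S,Z): not NE [P1→B gives 8>0; P2→R gives 7>0; P3→Y gives 9>8]
(C,S,W): not NE [P1→A gives 9>0; P3→Y gives 9>4]

PSNE = {(C,P,Y)}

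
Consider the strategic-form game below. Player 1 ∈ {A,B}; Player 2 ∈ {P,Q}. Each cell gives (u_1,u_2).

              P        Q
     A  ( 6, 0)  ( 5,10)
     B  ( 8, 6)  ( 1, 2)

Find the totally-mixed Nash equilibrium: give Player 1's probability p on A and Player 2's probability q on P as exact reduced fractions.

P1 indiff ⇒ q·6+(1-q)·5 = q·8+(1-q)·1 ⇒ q(-2) = (1-q)(-4) ⇒ q = 2/3
P2 indiff ⇒ p·0+(1-p)·6 = p·10+(1-p)·2 ⇒ p(-10) = (1-p)(-4) ⇒ p = 2/7

P1 mixes 2/7 on A; P2 mixes 2/3 on P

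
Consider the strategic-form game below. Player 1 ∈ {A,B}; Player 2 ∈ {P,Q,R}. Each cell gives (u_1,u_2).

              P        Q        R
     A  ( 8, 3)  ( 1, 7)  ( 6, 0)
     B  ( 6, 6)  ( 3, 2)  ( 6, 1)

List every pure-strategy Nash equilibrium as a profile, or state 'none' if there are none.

No pure NE.

(A,P): not NE [P2→Q gives 7>3]
(A,Q): not NE [P1→B gives 3>1]
(A,R): not NE [P2→Q gives 7>0]
(B,P): not NE [P1→A gives 8>6]
(B,Q): not NE [P2→P gives 6>2]
(B,R): not NE [P2→P gives 6>1]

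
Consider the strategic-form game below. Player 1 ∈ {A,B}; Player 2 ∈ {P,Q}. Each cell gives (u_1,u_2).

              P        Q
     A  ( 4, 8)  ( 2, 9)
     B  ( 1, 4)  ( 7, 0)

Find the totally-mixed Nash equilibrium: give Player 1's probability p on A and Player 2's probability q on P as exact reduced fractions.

P1 mixes 4/5 on A; P2 mixes 5/8 on P

P1 indiff ⇒ q·4+(1-q)·2 = q·1+(1-q)·7 ⇒ q(3) = (1-q)(5) ⇒ q = 5/8
P2 indiff ⇒ p·8+(1-p)·4 = p·9+(1-p)·0 ⇒ p(-1) = (1-p)(-4) ⇒ p = 4/5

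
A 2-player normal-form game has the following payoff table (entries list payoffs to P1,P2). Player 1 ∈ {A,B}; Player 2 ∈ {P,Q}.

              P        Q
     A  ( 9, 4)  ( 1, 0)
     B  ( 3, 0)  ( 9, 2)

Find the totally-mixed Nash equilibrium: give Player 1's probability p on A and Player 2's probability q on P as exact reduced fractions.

P1 indiff ⇒ q·9+(1-q)·1 = q·3+(1-q)·9 ⇒ q(6) = (1-q)(8) ⇒ q = 4/7
P2 indiff ⇒ p·4+(1-p)·0 = p·0+(1-p)·2 ⇒ p(4) = (1-p)(2) ⇒ p = 1/3

p=1/3, q=4/7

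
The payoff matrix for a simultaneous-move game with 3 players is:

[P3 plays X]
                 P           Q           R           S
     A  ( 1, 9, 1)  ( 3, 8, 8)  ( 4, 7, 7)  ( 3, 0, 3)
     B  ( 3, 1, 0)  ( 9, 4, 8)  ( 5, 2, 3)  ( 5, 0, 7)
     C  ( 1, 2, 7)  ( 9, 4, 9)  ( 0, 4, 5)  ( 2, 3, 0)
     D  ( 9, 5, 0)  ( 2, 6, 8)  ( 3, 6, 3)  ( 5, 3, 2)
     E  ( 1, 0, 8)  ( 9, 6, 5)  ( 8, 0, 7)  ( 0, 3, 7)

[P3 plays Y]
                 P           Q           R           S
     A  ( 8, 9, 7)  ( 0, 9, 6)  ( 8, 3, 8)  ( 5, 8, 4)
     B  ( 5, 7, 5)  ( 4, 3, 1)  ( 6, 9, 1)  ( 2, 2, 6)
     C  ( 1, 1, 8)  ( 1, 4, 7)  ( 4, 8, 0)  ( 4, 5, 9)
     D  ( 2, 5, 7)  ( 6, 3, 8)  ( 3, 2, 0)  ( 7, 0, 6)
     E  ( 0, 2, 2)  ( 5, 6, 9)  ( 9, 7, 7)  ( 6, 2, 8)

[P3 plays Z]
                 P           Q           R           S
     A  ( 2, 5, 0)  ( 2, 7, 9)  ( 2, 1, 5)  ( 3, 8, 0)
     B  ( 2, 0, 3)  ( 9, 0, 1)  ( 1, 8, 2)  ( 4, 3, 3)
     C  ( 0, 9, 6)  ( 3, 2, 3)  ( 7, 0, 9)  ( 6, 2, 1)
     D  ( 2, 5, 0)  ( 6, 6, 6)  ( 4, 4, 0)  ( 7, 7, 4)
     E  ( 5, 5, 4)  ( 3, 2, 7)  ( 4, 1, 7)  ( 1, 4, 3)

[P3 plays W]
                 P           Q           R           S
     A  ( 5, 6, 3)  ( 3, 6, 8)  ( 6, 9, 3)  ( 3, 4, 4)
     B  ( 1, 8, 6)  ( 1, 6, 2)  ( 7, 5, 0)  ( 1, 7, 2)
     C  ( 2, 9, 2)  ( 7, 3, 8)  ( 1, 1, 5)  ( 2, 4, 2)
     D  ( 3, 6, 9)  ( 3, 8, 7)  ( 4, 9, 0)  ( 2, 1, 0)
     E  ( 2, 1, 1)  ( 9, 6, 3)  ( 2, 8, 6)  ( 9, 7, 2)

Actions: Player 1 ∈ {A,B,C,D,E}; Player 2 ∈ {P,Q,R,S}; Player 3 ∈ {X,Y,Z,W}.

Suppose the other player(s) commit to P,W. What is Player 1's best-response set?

argmax u_1 = {A}

u_1(A vs P,W) = 5
u_1(B vs P,W) = 1
u_1(C vs P,W) = 2
u_1(D vs P,W) = 3
u_1(E vs P,W) = 2
max payoff 5 at {A}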